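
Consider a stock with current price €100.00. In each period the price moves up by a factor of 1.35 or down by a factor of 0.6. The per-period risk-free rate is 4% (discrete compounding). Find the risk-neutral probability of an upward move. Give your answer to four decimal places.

p = 0.5867

Risk-neutral probability p = (1 + 0.04 − 0.6)/(1.35 − 0.6) = 0.4400/0.7500 = 0.5867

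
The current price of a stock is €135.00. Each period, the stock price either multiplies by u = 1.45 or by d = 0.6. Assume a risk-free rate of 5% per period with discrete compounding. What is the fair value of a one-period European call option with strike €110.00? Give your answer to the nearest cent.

Risk-neutral probability p = (1 + 0.05 − 0.6)/(1.45 − 0.6) = 0.4500/0.8500 = 0.5294
Terminal stock prices: S_u = 195.8, S_d = 81
Terminal payoffs (S − K): max(85.75, 0) = 85.75, max(-29, 0) = 0
Node 0 (S = 135): V_0 = 1/1.05·[0.5294·85.7500 + 0.4706·0.0000] = 43.2353

€43.24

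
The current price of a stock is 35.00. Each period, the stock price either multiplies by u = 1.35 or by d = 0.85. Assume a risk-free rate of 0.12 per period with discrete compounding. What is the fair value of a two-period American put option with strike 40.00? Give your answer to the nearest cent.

Risk-neutral probability p = (1 + 0.12 − 0.85)/(1.35 − 0.85) = 0.2700/0.5000 = 0.5400
Terminal stock prices: S_uu = 63.79, S_ud = 40.16, S_dd = 25.29
Terminal payoffs (K − S): max(-23.79, 0) = 0, max(-0.1625, 0) = 0, max(14.71, 0) = 14.71
Node u (S = 47.25): continuation = 1/1.12·[0.5400·0.0000 + 0.4600·0.0000] = 0.0000; exercise value = 0.0000 ≤ continuation, so V_u = 0.0000
Node d (S = 29.75): continuation = 1/1.12·[0.5400·0.0000 + 0.4600·14.7125] = 6.0426; exercise value = 10.2500 > continuation, so V_d = 10.2500 (exercise)
Node 0 (S = 35): continuation = 1/1.12·[0.5400·0.0000 + 0.4600·10.2500] = 4.2098; exercise value = 5.0000 > continuation, so V_0 = 5.0000 (exercise)

5.00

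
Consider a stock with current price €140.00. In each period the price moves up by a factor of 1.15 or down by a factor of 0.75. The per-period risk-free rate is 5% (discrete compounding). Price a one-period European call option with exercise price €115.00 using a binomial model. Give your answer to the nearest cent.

Risk-neutral probability p = (1 + 0.05 − 0.75)/(1.15 − 0.75) = 0.3000/0.4000 = 0.7500
Terminal stock prices: S_u = 161, S_d = 105
Terminal payoffs (S − K): max(46, 0) = 46, max(-10, 0) = 0
Node 0 (S = 140): V_0 = 1/1.05·[0.7500·46.0000 + 0.2500·0.0000] = 32.8571

€32.86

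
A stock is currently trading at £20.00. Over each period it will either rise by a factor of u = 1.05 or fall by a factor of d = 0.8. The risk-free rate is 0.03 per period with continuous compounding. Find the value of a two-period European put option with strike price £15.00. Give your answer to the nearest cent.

£0.01

Risk-neutral probability p = (e^0.03 − 0.8)/(1.05 − 0.8) = 0.2305/0.2500 = 0.9218
Terminal stock prices: S_uu = 22.05, S_ud = 16.8, S_dd = 12.8
Terminal payoffs (K − S): max(-7.05, 0) = 0, max(-1.8, 0) = 0, max(2.2, 0) = 2.2
Node u (S = 21): V_u = e^(−0.03)·[0.9218·0.0000 + 0.0782·0.0000] = 0.0000
Node d (S = 16): V_d = e^(−0.03)·[0.9218·0.0000 + 0.0782·2.2000] = 0.1669
Node 0 (S = 20): V_0 = e^(−0.03)·[0.9218·0.0000 + 0.0782·0.1669] = 0.0127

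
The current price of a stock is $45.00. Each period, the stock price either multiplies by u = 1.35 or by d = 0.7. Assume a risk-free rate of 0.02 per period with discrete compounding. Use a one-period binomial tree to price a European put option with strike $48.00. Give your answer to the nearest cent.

Risk-neutral probability p = (1 + 0.02 − 0.7)/(1.35 − 0.7) = 0.3200/0.6500 = 0.4923
Terminal stock prices: S_u = 60.75, S_d = 31.5
Terminal payoffs (K − S): max(-12.75, 0) = 0, max(16.5, 0) = 16.5
Node 0 (S = 45): V_0 = 1/1.02·[0.4923·0.0000 + 0.5077·16.5000] = 8.2127

$8.21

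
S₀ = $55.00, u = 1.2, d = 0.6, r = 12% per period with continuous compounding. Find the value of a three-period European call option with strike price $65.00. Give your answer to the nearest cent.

$14.24

Risk-neutral probability p = (e^0.12 − 0.6)/(1.2 − 0.6) = 0.5275/0.6000 = 0.8792
Terminal stock prices: S_uuu = 95.04, S_uud = 47.52, S_udd = 23.76, S_ddd = 11.88
Terminal payoffs (S − K): max(30.04, 0) = 30.04, max(-17.48, 0) = 0, max(-41.24, 0) = 0, max(-53.12, 0) = 0
Node uu (S = 79.2): V_uu = e^(−0.12)·[0.8792·30.0400 + 0.1208·0.0000] = 23.4236
Node ud (S = 39.6): V_ud = e^(−0.12)·[0.8792·0.0000 + 0.1208·0.0000] = 0.0000
Node dd (S = 19.8): V_dd = e^(−0.12)·[0.8792·0.0000 + 0.1208·0.0000] = 0.0000
Node u (S = 66): V_u = e^(−0.12)·[0.8792·23.4236 + 0.1208·0.0000] = 18.2644
Node d (S = 33): V_d = e^(−0.12)·[0.8792·0.0000 + 0.1208·0.0000] = 0.0000
Node 0 (S = 55): V_0 = e^(−0.12)·[0.8792·18.2644 + 0.1208·0.0000] = 14.2416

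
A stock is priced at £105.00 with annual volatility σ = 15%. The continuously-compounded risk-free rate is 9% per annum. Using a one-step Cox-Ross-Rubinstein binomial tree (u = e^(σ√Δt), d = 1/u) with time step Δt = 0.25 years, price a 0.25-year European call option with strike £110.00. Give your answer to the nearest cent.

CRR parameters: u = e^(σ√Δt) = e^(0.15·√0.25) = 1.0779, d = 1/u = 0.9277
Per-period rate: rΔt = 0.09·0.25 = 0.0225, so R = e^0.0225 = 1.0228
Risk-neutral probability p = (e^0.0225 − 0.9277)/(1.0779 − 0.9277) = 0.0950/0.1501 = 0.6328
Terminal stock prices: S_u = 113.2, S_d = 97.41
Terminal payoffs (S − K): max(3.178, 0) = 3.178, max(-12.59, 0) = 0
Node 0 (S = 105): V_0 = e^(−0.0225)·[0.6328·3.1778 + 0.3672·0.0000] = 1.9662

£1.97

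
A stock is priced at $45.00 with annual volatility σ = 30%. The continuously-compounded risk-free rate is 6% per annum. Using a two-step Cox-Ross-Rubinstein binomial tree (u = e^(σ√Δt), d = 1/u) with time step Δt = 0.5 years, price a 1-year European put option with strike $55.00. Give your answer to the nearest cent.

CRR parameters: u = e^(σ√Δt) = e^(0.3·√0.5) = 1.2363, d = 1/u = 0.8089
Per-period rate: rΔt = 0.06·0.5 = 0.03, so R = e^0.03 = 1.0305
Risk-neutral probability p = (e^0.03 − 0.8089)/(1.2363 − 0.8089) = 0.2216/0.4275 = 0.5184
Terminal stock prices: S_uu = 68.78, S_ud = 45, S_dd = 29.44
Terminal payoffs (K − S): max(-13.78, 0) = 0, max(10, 0) = 10, max(25.56, 0) = 25.56
Node u (S = 55.63): V_u = e^(−0.03)·[0.5184·0.0000 + 0.4816·10.0000] = 4.6736
Node d (S = 36.4): V_d = e^(−0.03)·[0.5184·10.0000 + 0.4816·25.5587] = 16.9759
Node 0 (S = 45): V_0 = e^(−0.03)·[0.5184·4.6736 + 0.4816·16.9759] = 10.2850

$10.28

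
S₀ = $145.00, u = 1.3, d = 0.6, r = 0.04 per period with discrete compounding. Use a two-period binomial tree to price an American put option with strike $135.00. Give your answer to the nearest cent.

Risk-neutral probability p = (1 + 0.04 − 0.6)/(1.3 − 0.6) = 0.4400/0.7000 = 0.6286
Terminal stock prices: S_uu = 245.1, S_ud = 113.1, S_dd = 52.2
Terminal payoffs (K − S): max(-110.1, 0) = 0, max(21.9, 0) = 21.9, max(82.8, 0) = 82.8
Node u (S = 188.5): continuation = 1/1.04·[0.6286·0.0000 + 0.3714·21.9000] = 7.8214; exercise value = 0.0000 ≤ continuation, so V_u = 7.8214
Node d (S = 87): continuation = 1/1.04·[0.6286·21.9000 + 0.3714·82.8000] = 42.8077; exercise value = 48.0000 > continuation, so V_d = 48.0000 (exercise)
Node 0 (S = 145): continuation = 1/1.04·[0.6286·7.8214 + 0.3714·48.0000] = 21.8701; exercise value = 0.0000 ≤ continuation, so V_0 = 21.8701

$21.87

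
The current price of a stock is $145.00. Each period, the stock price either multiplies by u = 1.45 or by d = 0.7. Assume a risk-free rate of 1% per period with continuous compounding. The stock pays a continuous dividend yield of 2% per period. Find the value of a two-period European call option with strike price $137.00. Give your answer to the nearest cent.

Per-period risk-free factor R = e^0.01 = 1.0101; dividend-adjusted growth = e^(0.01−0.02) = 0.9900.
Risk-neutral probability p = (0.9900 − 0.7)/(1.45 − 0.7) = 0.2900/0.7500 = 0.3867
Terminal stock prices: S_uu = 304.9, S_ud = 147.2, S_dd = 71.05
Terminal payoffs (S − K): max(167.9, 0) = 167.9, max(10.17, 0) = 10.17, max(-65.95, 0) = 0
Node u (S = 210.2): V_u = e^(−0.01)·[0.3867·167.8625 + 0.6133·10.1750] = 70.4499
Node d (S = 101.5): V_d = e^(−0.01)·[0.3867·10.1750 + 0.6133·0.0000] = 3.8959
Node 0 (S = 145): V_0 = e^(−0.01)·[0.3867·70.4499 + 0.6133·3.8959] = 29.3397

$29.34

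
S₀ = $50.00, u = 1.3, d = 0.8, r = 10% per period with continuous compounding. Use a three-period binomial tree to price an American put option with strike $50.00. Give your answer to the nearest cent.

Risk-neutral probability p = (e^0.1 − 0.8)/(1.3 − 0.8) = 0.3052/0.5000 = 0.6103
Terminal stock prices: S_uuu = 109.9, S_uud = 67.6, S_udd = 41.6, S_ddd = 25.6
Terminal payoffs (K − S): max(-59.85, 0) = 0, max(-17.6, 0) = 0, max(8.4, 0) = 8.4, max(24.4, 0) = 24.4
Node uu (S = 84.5): continuation = e^(−0.1)·[0.6103·0.0000 + 0.3897·0.0000] = 0.0000; exercise value = 0.0000 ≤ continuation, so V_uu = 0.0000
Node ud (S = 52): continuation = e^(−0.1)·[0.6103·0.0000 + 0.3897·8.4000] = 2.9616; exercise value = 0.0000 ≤ continuation, so V_ud = 2.9616
Node dd (S = 32): continuation = e^(−0.1)·[0.6103·8.4000 + 0.3897·24.4000] = 13.2419; exercise value = 18.0000 > continuation, so V_dd = 18.0000 (exercise)
Node u (S = 65): continuation = e^(−0.1)·[0.6103·0.0000 + 0.3897·2.9616] = 1.0442; exercise value = 0.0000 ≤ continuation, so V_u = 1.0442
Node d (S = 40): continuation = e^(−0.1)·[0.6103·2.9616 + 0.3897·18.0000] = 7.9820; exercise value = 10.0000 > continuation, so V_d = 10.0000 (exercise)
Node 0 (S = 50): continuation = e^(−0.1)·[0.6103·1.0442 + 0.3897·10.0000] = 4.1024; exercise value = 0.0000 ≤ continuation, so V_0 = 4.1024

$4.10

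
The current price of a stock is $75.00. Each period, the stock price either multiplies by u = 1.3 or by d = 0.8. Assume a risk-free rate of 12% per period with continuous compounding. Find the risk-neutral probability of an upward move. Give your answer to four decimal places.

p = 0.6550

Risk-neutral probability p = (e^0.12 − 0.8)/(1.3 − 0.8) = 0.3275/0.5000 = 0.6550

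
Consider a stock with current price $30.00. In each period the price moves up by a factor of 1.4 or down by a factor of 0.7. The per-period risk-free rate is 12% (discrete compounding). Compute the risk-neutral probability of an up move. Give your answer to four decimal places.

Risk-neutral probability p = (1 + 0.12 − 0.7)/(1.4 − 0.7) = 0.4200/0.7000 = 0.6000

p = 0.6000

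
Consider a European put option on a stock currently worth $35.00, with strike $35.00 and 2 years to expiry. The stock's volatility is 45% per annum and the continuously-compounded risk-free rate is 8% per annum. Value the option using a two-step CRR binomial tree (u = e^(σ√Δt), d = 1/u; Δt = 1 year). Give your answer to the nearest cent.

CRR parameters: u = e^(σ√Δt) = e^(0.45·√1) = 1.5683, d = 1/u = 0.6376
Per-period rate: rΔt = 0.08·1 = 0.08, so R = e^0.08 = 1.0833
Risk-neutral probability p = (e^0.08 − 0.6376)/(1.5683 − 0.6376) = 0.4457/0.9307 = 0.4789
Terminal stock prices: S_uu = 86.09, S_ud = 35, S_dd = 14.23
Terminal payoffs (K − S): max(-51.09, 0) = 0, max(0, 0) = 0, max(20.77, 0) = 20.77
Node u (S = 54.89): V_u = e^(−0.08)·[0.4789·0.0000 + 0.5211·0.0000] = 0.0000
Node d (S = 22.32): V_d = e^(−0.08)·[0.4789·0.0000 + 0.5211·20.7701] = 9.9921
Node 0 (S = 35): V_0 = e^(−0.08)·[0.4789·0.0000 + 0.5211·9.9921] = 4.8070

$4.81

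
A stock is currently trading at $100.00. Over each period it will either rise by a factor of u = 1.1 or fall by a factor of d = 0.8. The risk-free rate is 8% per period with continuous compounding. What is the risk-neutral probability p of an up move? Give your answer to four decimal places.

Risk-neutral probability p = (e^0.08 − 0.8)/(1.1 − 0.8) = 0.2833/0.3000 = 0.9443

p = 0.9443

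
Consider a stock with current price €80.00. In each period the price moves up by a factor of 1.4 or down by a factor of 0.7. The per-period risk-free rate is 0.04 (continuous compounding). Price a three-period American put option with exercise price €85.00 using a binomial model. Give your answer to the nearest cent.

€17.98

Risk-neutral probability p = (e^0.04 − 0.7)/(1.4 − 0.7) = 0.3408/0.7000 = 0.4869
Terminal stock prices: S_uuu = 219.5, S_uud = 109.8, S_udd = 54.88, S_ddd = 27.44
Terminal payoffs (K − S): max(-134.5, 0) = 0, max(-24.76, 0) = 0, max(30.12, 0) = 30.12, max(57.56, 0) = 57.56
Node uu (S = 156.8): continuation = e^(−0.04)·[0.4869·0.0000 + 0.5131·0.0000] = 0.0000; exercise value = 0.0000 ≤ continuation, so V_uu = 0.0000
Node ud (S = 78.4): continuation = e^(−0.04)·[0.4869·0.0000 + 0.5131·30.1200] = 14.8494; exercise value = 6.6000 ≤ continuation, so V_ud = 14.8494
Node dd (S = 39.2): continuation = e^(−0.04)·[0.4869·30.1200 + 0.5131·57.5600] = 42.4671; exercise value = 45.8000 > continuation, so V_dd = 45.8000 (exercise)
Node u (S = 112): continuation = e^(−0.04)·[0.4869·0.0000 + 0.5131·14.8494] = 7.3209; exercise value = 0.0000 ≤ continuation, so V_u = 7.3209
Node d (S = 56): continuation = e^(−0.04)·[0.4869·14.8494 + 0.5131·45.8000] = 29.5260; exercise value = 29.0000 ≤ continuation, so V_d = 29.5260
Node 0 (S = 80): continuation = e^(−0.04)·[0.4869·7.3209 + 0.5131·29.5260] = 17.9811; exercise value = 5.0000 ≤ continuation, so V_0 = 17.9811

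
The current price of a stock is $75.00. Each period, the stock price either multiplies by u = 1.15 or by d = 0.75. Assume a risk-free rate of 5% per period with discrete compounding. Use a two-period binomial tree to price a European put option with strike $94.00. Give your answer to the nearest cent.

Risk-neutral probability p = (1 + 0.05 − 0.75)/(1.15 − 0.75) = 0.3000/0.4000 = 0.7500
Terminal stock prices: S_uu = 99.19, S_ud = 64.69, S_dd = 42.19
Terminal payoffs (K − S): max(-5.187, 0) = 0, max(29.31, 0) = 29.31, max(51.81, 0) = 51.81
Node u (S = 86.25): V_u = 1/1.05·[0.7500·0.0000 + 0.2500·29.3125] = 6.9792
Node d (S = 56.25): V_d = 1/1.05·[0.7500·29.3125 + 0.2500·51.8125] = 33.2738
Node 0 (S = 75): V_0 = 1/1.05·[0.7500·6.9792 + 0.2500·33.2738] = 12.9075

$12.91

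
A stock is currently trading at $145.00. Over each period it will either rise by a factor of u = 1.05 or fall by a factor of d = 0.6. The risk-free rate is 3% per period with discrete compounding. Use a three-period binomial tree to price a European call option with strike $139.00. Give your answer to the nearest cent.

$23.04

Risk-neutral probability p = (1 + 0.03 − 0.6)/(1.05 − 0.6) = 0.4300/0.4500 = 0.9556
Terminal stock prices: S_uuu = 167.9, S_uud = 95.92, S_udd = 54.81, S_ddd = 31.32
Terminal payoffs (S − K): max(28.86, 0) = 28.86, max(-43.08, 0) = 0, max(-84.19, 0) = 0, max(-107.7, 0) = 0
Node uu (S = 159.9): V_uu = 1/1.03·[0.9556·28.8556 + 0.0444·0.0000] = 26.7701
Node ud (S = 91.35): V_ud = 1/1.03·[0.9556·0.0000 + 0.0444·0.0000] = 0.0000
Node dd (S = 52.2): V_dd = 1/1.03·[0.9556·0.0000 + 0.0444·0.0000] = 0.0000
Node u (S = 152.2): V_u = 1/1.03·[0.9556·26.7701 + 0.0444·0.0000] = 24.8352
Node d (S = 87): V_d = 1/1.03·[0.9556·0.0000 + 0.0444·0.0000] = 0.0000
Node 0 (S = 145): V_0 = 1/1.03·[0.9556·24.8352 + 0.0444·0.0000] = 23.0402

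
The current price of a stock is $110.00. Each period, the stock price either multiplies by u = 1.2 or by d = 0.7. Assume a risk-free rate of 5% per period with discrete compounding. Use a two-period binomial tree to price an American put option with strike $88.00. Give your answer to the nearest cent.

Risk-neutral probability p = (1 + 0.05 − 0.7)/(1.2 − 0.7) = 0.3500/0.5000 = 0.7000
Terminal stock prices: S_uu = 158.4, S_ud = 92.4, S_dd = 53.9
Terminal payoffs (K − S): max(-70.4, 0) = 0, max(-4.4, 0) = 0, max(34.1, 0) = 34.1
Node u (S = 132): continuation = 1/1.05·[0.7000·0.0000 + 0.3000·0.0000] = 0.0000; exercise value = 0.0000 ≤ continuation, so V_u = 0.0000
Node d (S = 77): continuation = 1/1.05·[0.7000·0.0000 + 0.3000·34.1000] = 9.7429; exercise value = 11.0000 > continuation, so V_d = 11.0000 (exercise)
Node 0 (S = 110): continuation = 1/1.05·[0.7000·0.0000 + 0.3000·11.0000] = 3.1429; exercise value = 0.0000 ≤ continuation, so V_0 = 3.1429

$3.14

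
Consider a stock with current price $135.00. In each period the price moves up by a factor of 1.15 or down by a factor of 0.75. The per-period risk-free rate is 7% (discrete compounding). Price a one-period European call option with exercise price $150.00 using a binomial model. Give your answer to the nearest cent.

Risk-neutral probability p = (1 + 0.07 − 0.75)/(1.15 − 0.75) = 0.3200/0.4000 = 0.8000
Terminal stock prices: S_u = 155.2, S_d = 101.2
Terminal payoffs (S − K): max(5.25, 0) = 5.25, max(-48.75, 0) = 0
Node 0 (S = 135): V_0 = 1/1.07·[0.8000·5.2500 + 0.2000·0.0000] = 3.9252

$3.93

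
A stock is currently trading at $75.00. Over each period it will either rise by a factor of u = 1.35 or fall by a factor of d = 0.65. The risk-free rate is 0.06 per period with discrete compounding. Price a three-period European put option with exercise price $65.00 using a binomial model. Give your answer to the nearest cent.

$8.28

Risk-neutral probability p = (1 + 0.06 − 0.65)/(1.35 − 0.65) = 0.4100/0.7000 = 0.5857
Terminal stock prices: S_uuu = 184.5, S_uud = 88.85, S_udd = 42.78, S_ddd = 20.6
Terminal payoffs (K − S): max(-119.5, 0) = 0, max(-23.85, 0) = 0, max(22.22, 0) = 22.22, max(44.4, 0) = 44.4
Node uu (S = 136.7): V_uu = 1/1.06·[0.5857·0.0000 + 0.4143·0.0000] = 0.0000
Node ud (S = 65.81): V_ud = 1/1.06·[0.5857·0.0000 + 0.4143·22.2219] = 8.6851
Node dd (S = 31.69): V_dd = 1/1.06·[0.5857·22.2219 + 0.4143·44.4031] = 29.6333
Node u (S = 101.2): V_u = 1/1.06·[0.5857·0.0000 + 0.4143·8.6851] = 3.3944
Node d (S = 48.75): V_d = 1/1.06·[0.5857·8.6851 + 0.4143·29.6333] = 16.3808
Node 0 (S = 75): V_0 = 1/1.06·[0.5857·3.3944 + 0.4143·16.3808] = 8.2778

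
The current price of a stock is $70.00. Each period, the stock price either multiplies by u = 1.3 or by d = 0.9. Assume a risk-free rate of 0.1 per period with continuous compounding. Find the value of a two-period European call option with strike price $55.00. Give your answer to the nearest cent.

$24.97

Risk-neutral probability p = (e^0.1 − 0.9)/(1.3 − 0.9) = 0.2052/0.4000 = 0.5129
Terminal stock prices: S_uu = 118.3, S_ud = 81.9, S_dd = 56.7
Terminal payoffs (S − K): max(63.3, 0) = 63.3, max(26.9, 0) = 26.9, max(1.7, 0) = 1.7
Node u (S = 91): V_u = e^(−0.1)·[0.5129·63.3000 + 0.4871·26.9000] = 41.2339
Node d (S = 63): V_d = e^(−0.1)·[0.5129·26.9000 + 0.4871·1.7000] = 13.2339
Node 0 (S = 70): V_0 = e^(−0.1)·[0.5129·41.2339 + 0.4871·13.2339] = 24.9698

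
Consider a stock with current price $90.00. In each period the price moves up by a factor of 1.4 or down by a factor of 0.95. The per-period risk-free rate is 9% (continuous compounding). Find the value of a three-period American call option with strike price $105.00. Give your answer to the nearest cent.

Risk-neutral probability p = (e^0.09 − 0.95)/(1.4 − 0.95) = 0.1442/0.4500 = 0.3204
Terminal stock prices: S_uuu = 247, S_uud = 167.6, S_udd = 113.7, S_ddd = 77.16
Terminal payoffs (S − K): max(142, 0) = 142, max(62.58, 0) = 62.58, max(8.715, 0) = 8.715, max(-27.84, 0) = 0
Node uu (S = 176.4): continuation = e^(−0.09)·[0.3204·141.9600 + 0.6796·62.5800] = 80.4372; exercise value = 71.4000 ≤ continuation, so V_uu = 80.4372
Node ud (S = 119.7): continuation = e^(−0.09)·[0.3204·62.5800 + 0.6796·8.7150] = 23.7372; exercise value = 14.7000 ≤ continuation, so V_ud = 23.7372
Node dd (S = 81.22): continuation = e^(−0.09)·[0.3204·8.7150 + 0.6796·0.0000] = 2.5519; exercise value = 0.0000 ≤ continuation, so V_dd = 2.5519
Node u (S = 126): continuation = e^(−0.09)·[0.3204·80.4372 + 0.6796·23.7372] = 38.2966; exercise value = 21.0000 ≤ continuation, so V_u = 38.2966
Node d (S = 85.5): continuation = e^(−0.09)·[0.3204·23.7372 + 0.6796·2.5519] = 8.5356; exercise value = 0.0000 ≤ continuation, so V_d = 8.5356
Node 0 (S = 90): continuation = e^(−0.09)·[0.3204·38.2966 + 0.6796·8.5356] = 16.5153; exercise value = 0.0000 ≤ continuation, so V_0 = 16.5153

$16.52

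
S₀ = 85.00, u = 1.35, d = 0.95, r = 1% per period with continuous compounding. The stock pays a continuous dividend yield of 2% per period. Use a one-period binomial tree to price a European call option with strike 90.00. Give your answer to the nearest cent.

2.45

Per-period risk-free factor R = e^0.01 = 1.0101; dividend-adjusted growth = e^(0.01−0.02) = 0.9900.
Risk-neutral probability p = (0.9900 − 0.95)/(1.35 − 0.95) = 0.0400/0.4000 = 0.1001
Terminal stock prices: S_u = 114.8, S_d = 80.75
Terminal payoffs (S − K): max(24.75, 0) = 24.75, max(-9.25, 0) = 0
Node 0 (S = 85): V_0 = e^(−0.01)·[0.1001·24.7500 + 0.8999·0.0000] = 2.4534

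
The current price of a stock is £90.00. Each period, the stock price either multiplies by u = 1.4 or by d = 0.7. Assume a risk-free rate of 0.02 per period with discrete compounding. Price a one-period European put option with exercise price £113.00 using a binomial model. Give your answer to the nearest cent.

£26.61

Risk-neutral probability p = (1 + 0.02 − 0.7)/(1.4 − 0.7) = 0.3200/0.7000 = 0.4571
Terminal stock prices: S_u = 126, S_d = 63
Terminal payoffs (K − S): max(-13, 0) = 0, max(50, 0) = 50
Node 0 (S = 90): V_0 = 1/1.02·[0.4571·0.0000 + 0.5429·50.0000] = 26.6106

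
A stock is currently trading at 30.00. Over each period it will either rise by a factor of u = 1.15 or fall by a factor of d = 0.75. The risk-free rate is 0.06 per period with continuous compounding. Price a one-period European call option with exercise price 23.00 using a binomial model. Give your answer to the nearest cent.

Risk-neutral probability p = (e^0.06 − 0.75)/(1.15 − 0.75) = 0.3118/0.4000 = 0.7796
Terminal stock prices: S_u = 34.5, S_d = 22.5
Terminal payoffs (S − K): max(11.5, 0) = 11.5, max(-0.5, 0) = 0
Node 0 (S = 30): V_0 = e^(−0.06)·[0.7796·11.5000 + 0.2204·0.0000] = 8.4432

8.44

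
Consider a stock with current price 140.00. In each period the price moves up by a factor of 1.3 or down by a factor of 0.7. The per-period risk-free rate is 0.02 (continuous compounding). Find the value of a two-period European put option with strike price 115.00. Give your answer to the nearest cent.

Risk-neutral probability p = (e^0.02 − 0.7)/(1.3 − 0.7) = 0.3202/0.6000 = 0.5337
Terminal stock prices: S_uu = 236.6, S_ud = 127.4, S_dd = 68.6
Terminal payoffs (K − S): max(-121.6, 0) = 0, max(-12.4, 0) = 0, max(46.4, 0) = 46.4
Node u (S = 182): V_u = e^(−0.02)·[0.5337·0.0000 + 0.4663·0.0000] = 0.0000
Node d (S = 98): V_d = e^(−0.02)·[0.5337·0.0000 + 0.4663·46.4000] = 21.2093
Node 0 (S = 140): V_0 = e^(−0.02)·[0.5337·0.0000 + 0.4663·21.2093] = 9.6947

9.69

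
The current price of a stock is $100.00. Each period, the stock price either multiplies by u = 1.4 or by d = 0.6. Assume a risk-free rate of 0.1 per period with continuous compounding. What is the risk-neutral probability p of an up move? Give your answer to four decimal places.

Risk-neutral probability p = (e^0.1 − 0.6)/(1.4 − 0.6) = 0.5052/0.8000 = 0.6315

p = 0.6315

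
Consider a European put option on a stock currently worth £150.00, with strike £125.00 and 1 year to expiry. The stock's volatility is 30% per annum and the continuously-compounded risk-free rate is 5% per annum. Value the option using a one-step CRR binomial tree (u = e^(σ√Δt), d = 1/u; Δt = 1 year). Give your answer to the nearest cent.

CRR parameters: u = e^(σ√Δt) = e^(0.3·√1) = 1.3499, d = 1/u = 0.7408
Per-period rate: rΔt = 0.05·1 = 0.05, so R = e^0.05 = 1.0513
Risk-neutral probability p = (e^0.05 − 0.7408)/(1.3499 − 0.7408) = 0.3105/0.6090 = 0.5097
Terminal stock prices: S_u = 202.5, S_d = 111.1
Terminal payoffs (K − S): max(-77.48, 0) = 0, max(13.88, 0) = 13.88
Node 0 (S = 150): V_0 = e^(−0.05)·[0.5097·0.0000 + 0.4903·13.8773] = 6.4716

£6.47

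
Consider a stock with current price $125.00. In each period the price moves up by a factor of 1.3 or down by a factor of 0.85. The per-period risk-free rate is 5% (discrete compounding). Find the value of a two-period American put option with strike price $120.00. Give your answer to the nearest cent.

$8.31

Risk-neutral probability p = (1 + 0.05 − 0.85)/(1.3 − 0.85) = 0.2000/0.4500 = 0.4444
Terminal stock prices: S_uu = 211.3, S_ud = 138.1, S_dd = 90.31
Terminal payoffs (K − S): max(-91.25, 0) = 0, max(-18.12, 0) = 0, max(29.69, 0) = 29.69
Node u (S = 162.5): continuation = 1/1.05·[0.4444·0.0000 + 0.5556·0.0000] = 0.0000; exercise value = 0.0000 ≤ continuation, so V_u = 0.0000
Node d (S = 106.2): continuation = 1/1.05·[0.4444·0.0000 + 0.5556·29.6875] = 15.7077; exercise value = 13.7500 ≤ continuation, so V_d = 15.7077
Node 0 (S = 125): continuation = 1/1.05·[0.4444·0.0000 + 0.5556·15.7077] = 8.3109; exercise value = 0.0000 ≤ continuation, so V_0 = 8.3109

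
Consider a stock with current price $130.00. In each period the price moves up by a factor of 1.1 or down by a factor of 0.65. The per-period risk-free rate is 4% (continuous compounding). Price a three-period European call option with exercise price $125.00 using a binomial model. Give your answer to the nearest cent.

Risk-neutral probability p = (e^0.04 − 0.65)/(1.1 − 0.65) = 0.3908/0.4500 = 0.8685
Terminal stock prices: S_uuu = 173, S_uud = 102.2, S_udd = 60.42, S_ddd = 35.7
Terminal payoffs (S − K): max(48.03, 0) = 48.03, max(-22.75, 0) = 0, max(-64.58, 0) = 0, max(-89.3, 0) = 0
Node uu (S = 157.3): V_uu = e^(−0.04)·[0.8685·48.0300 + 0.1315·0.0000] = 40.0770
Node ud (S = 92.95): V_ud = e^(−0.04)·[0.8685·0.0000 + 0.1315·0.0000] = 0.0000
Node dd (S = 54.93): V_dd = e^(−0.04)·[0.8685·0.0000 + 0.1315·0.0000] = 0.0000
Node u (S = 143): V_u = e^(−0.04)·[0.8685·40.0770 + 0.1315·0.0000] = 33.4408
Node d (S = 84.5): V_d = e^(−0.04)·[0.8685·0.0000 + 0.1315·0.0000] = 0.0000
Node 0 (S = 130): V_0 = e^(−0.04)·[0.8685·33.4408 + 0.1315·0.0000] = 27.9035

$27.90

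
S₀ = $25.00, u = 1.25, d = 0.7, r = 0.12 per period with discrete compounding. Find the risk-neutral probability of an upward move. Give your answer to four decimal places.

Risk-neutral probability p = (1 + 0.12 − 0.7)/(1.25 − 0.7) = 0.4200/0.5500 = 0.7636

p = 0.7636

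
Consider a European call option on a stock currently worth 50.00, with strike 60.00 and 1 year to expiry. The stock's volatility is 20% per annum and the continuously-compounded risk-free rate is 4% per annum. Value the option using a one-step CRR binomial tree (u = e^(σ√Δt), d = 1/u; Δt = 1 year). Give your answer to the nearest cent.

0.57

CRR parameters: u = e^(σ√Δt) = e^(0.2·√1) = 1.2214, d = 1/u = 0.8187
Per-period rate: rΔt = 0.04·1 = 0.04, so R = e^0.04 = 1.0408
Risk-neutral probability p = (e^0.04 − 0.8187)/(1.2214 − 0.8187) = 0.2221/0.4027 = 0.5515
Terminal stock prices: S_u = 61.07, S_d = 40.94
Terminal payoffs (S − K): max(1.07, 0) = 1.07, max(-19.06, 0) = 0
Node 0 (S = 50): V_0 = e^(−0.04)·[0.5515·1.0701 + 0.4485·0.0000] = 0.5671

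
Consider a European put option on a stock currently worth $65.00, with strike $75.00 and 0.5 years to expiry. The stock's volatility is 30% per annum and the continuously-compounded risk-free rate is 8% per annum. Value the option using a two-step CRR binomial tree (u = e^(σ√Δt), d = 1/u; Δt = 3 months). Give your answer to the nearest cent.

CRR parameters: u = e^(σ√Δt) = e^(0.3·√0.25) = 1.1618, d = 1/u = 0.8607
Per-period rate: rΔt = 0.08·0.25 = 0.02, so R = e^0.02 = 1.0202
Risk-neutral probability p = (e^0.02 − 0.8607)/(1.1618 − 0.8607) = 0.1595/0.3011 = 0.5297
Terminal stock prices: S_uu = 87.74, S_ud = 65, S_dd = 48.15
Terminal payoffs (K − S): max(-12.74, 0) = 0, max(10, 0) = 10, max(26.85, 0) = 26.85
Node u (S = 75.52): V_u = e^(−0.02)·[0.5297·0.0000 + 0.4703·10.0000] = 4.6103
Node d (S = 55.95): V_d = e^(−0.02)·[0.5297·10.0000 + 0.4703·26.8468] = 17.5689
Node 0 (S = 65): V_0 = e^(−0.02)·[0.5297·4.6103 + 0.4703·17.5689] = 10.4933

$10.49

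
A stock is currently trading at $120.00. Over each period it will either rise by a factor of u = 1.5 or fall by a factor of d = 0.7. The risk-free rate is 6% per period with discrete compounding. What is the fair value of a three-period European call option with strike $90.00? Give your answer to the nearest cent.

$51.87

Risk-neutral probability p = (1 + 0.06 − 0.7)/(1.5 − 0.7) = 0.3600/0.8000 = 0.4500
Terminal stock prices: S_uuu = 405, S_uud = 189, S_udd = 88.2, S_ddd = 41.16
Terminal payoffs (S − K): max(315, 0) = 315, max(99, 0) = 99, max(-1.8, 0) = 0, max(-48.84, 0) = 0
Node uu (S = 270): V_uu = 1/1.06·[0.4500·315.0000 + 0.5500·99.0000] = 185.0943
Node ud (S = 126): V_ud = 1/1.06·[0.4500·99.0000 + 0.5500·0.0000] = 42.0283
Node dd (S = 58.8): V_dd = 1/1.06·[0.4500·0.0000 + 0.5500·0.0000] = 0.0000
Node u (S = 180): V_u = 1/1.06·[0.4500·185.0943 + 0.5500·42.0283] = 100.3849
Node d (S = 84): V_d = 1/1.06·[0.4500·42.0283 + 0.5500·0.0000] = 17.8422
Node 0 (S = 120): V_0 = 1/1.06·[0.4500·100.3849 + 0.5500·17.8422] = 51.8740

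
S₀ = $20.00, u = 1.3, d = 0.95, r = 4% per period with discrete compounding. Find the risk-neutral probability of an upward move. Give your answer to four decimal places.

p = 0.2571

Risk-neutral probability p = (1 + 0.04 − 0.95)/(1.3 − 0.95) = 0.0900/0.3500 = 0.2571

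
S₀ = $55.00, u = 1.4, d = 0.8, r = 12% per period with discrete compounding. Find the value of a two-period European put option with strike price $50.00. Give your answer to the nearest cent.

Risk-neutral probability p = (1 + 0.12 − 0.8)/(1.4 − 0.8) = 0.3200/0.6000 = 0.5333
Terminal stock prices: S_uu = 107.8, S_ud = 61.6, S_dd = 35.2
Terminal payoffs (K − S): max(-57.8, 0) = 0, max(-11.6, 0) = 0, max(14.8, 0) = 14.8
Node u (S = 77): V_u = 1/1.12·[0.5333·0.0000 + 0.4667·0.0000] = 0.0000
Node d (S = 44): V_d = 1/1.12·[0.5333·0.0000 + 0.4667·14.8000] = 6.1667
Node 0 (S = 55): V_0 = 1/1.12·[0.5333·0.0000 + 0.4667·6.1667] = 2.5694

$2.57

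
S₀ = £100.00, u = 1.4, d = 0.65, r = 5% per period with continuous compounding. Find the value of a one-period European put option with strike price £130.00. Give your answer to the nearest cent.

Risk-neutral probability p = (e^0.05 − 0.65)/(1.4 − 0.65) = 0.4013/0.7500 = 0.5350
Terminal stock prices: S_u = 140, S_d = 65
Terminal payoffs (K − S): max(-10, 0) = 0, max(65, 0) = 65
Node 0 (S = 100): V_0 = e^(−0.05)·[0.5350·0.0000 + 0.4650·65.0000] = 28.7492

£28.75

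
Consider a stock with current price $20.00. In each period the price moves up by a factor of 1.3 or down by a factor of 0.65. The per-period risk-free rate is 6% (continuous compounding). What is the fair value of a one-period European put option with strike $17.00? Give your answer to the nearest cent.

$1.38

Risk-neutral probability p = (e^0.06 − 0.65)/(1.3 − 0.65) = 0.4118/0.6500 = 0.6336
Terminal stock prices: S_u = 26, S_d = 13
Terminal payoffs (K − S): max(-9, 0) = 0, max(4, 0) = 4
Node 0 (S = 20): V_0 = e^(−0.06)·[0.6336·0.0000 + 0.3664·4.0000] = 1.3803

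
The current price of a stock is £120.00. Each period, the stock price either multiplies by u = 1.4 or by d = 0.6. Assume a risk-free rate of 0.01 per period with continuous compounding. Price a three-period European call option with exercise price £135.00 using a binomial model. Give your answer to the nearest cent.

£27.67

Risk-neutral probability p = (e^0.01 − 0.6)/(1.4 − 0.6) = 0.4101/0.8000 = 0.5126
Terminal stock prices: S_uuu = 329.3, S_uud = 141.1, S_udd = 60.48, S_ddd = 25.92
Terminal payoffs (S − K): max(194.3, 0) = 194.3, max(6.12, 0) = 6.12, max(-74.52, 0) = 0, max(-109.1, 0) = 0
Node uu (S = 235.2): V_uu = e^(−0.01)·[0.5126·194.2800 + 0.4874·6.1200] = 101.5433
Node ud (S = 100.8): V_ud = e^(−0.01)·[0.5126·6.1200 + 0.4874·0.0000] = 3.1057
Node dd (S = 43.2): V_dd = e^(−0.01)·[0.5126·0.0000 + 0.4874·0.0000] = 0.0000
Node u (S = 168): V_u = e^(−0.01)·[0.5126·101.5433 + 0.4874·3.1057] = 53.0282
Node d (S = 72): V_d = e^(−0.01)·[0.5126·3.1057 + 0.4874·0.0000] = 1.5760
Node 0 (S = 120): V_0 = e^(−0.01)·[0.5126·53.0282 + 0.4874·1.5760] = 27.6704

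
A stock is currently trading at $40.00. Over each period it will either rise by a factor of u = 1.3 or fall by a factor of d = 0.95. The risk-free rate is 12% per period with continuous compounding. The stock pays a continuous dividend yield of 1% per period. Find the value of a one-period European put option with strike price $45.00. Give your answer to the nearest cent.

$3.26

Per-period risk-free factor R = e^0.12 = 1.1275; dividend-adjusted growth = e^(0.12−0.01) = 1.1163.
Risk-neutral probability p = (1.1163 − 0.95)/(1.3 − 0.95) = 0.1663/0.3500 = 0.4751
Terminal stock prices: S_u = 52, S_d = 38
Terminal payoffs (K − S): max(-7, 0) = 0, max(7, 0) = 7
Node 0 (S = 40): V_0 = e^(−0.12)·[0.4751·0.0000 + 0.5249·7.0000] = 3.2589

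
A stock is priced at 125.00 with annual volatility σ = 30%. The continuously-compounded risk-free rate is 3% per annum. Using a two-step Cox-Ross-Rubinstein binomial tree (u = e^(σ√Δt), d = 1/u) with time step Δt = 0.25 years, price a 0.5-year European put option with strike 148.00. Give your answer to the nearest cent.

CRR parameters: u = e^(σ√Δt) = e^(0.3·√0.25) = 1.1618, d = 1/u = 0.8607
Per-period rate: rΔt = 0.03·0.25 = 0.0075, so R = e^0.0075 = 1.0075
Risk-neutral probability p = (e^0.0075 − 0.8607)/(1.1618 − 0.8607) = 0.1468/0.3011 = 0.4876
Terminal stock prices: S_uu = 168.7, S_ud = 125, S_dd = 92.6
Terminal payoffs (K − S): max(-20.73, 0) = 0, max(23, 0) = 23, max(55.4, 0) = 55.4
Node u (S = 145.2): V_u = e^(−0.0075)·[0.4876·0.0000 + 0.5124·23.0000] = 11.6978
Node d (S = 107.6): V_d = e^(−0.0075)·[0.4876·23.0000 + 0.5124·55.3977] = 39.3057
Node 0 (S = 125): V_0 = e^(−0.0075)·[0.4876·11.6978 + 0.5124·39.3057] = 25.6518

25.65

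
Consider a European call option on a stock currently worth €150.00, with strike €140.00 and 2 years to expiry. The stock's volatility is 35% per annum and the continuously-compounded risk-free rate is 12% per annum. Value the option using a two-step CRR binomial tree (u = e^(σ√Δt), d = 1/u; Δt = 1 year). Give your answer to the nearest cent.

€48.46

CRR parameters: u = e^(σ√Δt) = e^(0.35·√1) = 1.4191, d = 1/u = 0.7047
Per-period rate: rΔt = 0.12·1 = 0.12, so R = e^0.12 = 1.1275
Risk-neutral probability p = (e^0.12 − 0.7047)/(1.4191 − 0.7047) = 0.4228/0.7144 = 0.5919
Terminal stock prices: S_uu = 302.1, S_ud = 150, S_dd = 74.49
Terminal payoffs (S − K): max(162.1, 0) = 162.1, max(10, 0) = 10, max(-65.51, 0) = 0
Node u (S = 212.9): V_u = e^(−0.12)·[0.5919·162.0629 + 0.4081·10.0000] = 88.6913
Node d (S = 105.7): V_d = e^(−0.12)·[0.5919·10.0000 + 0.4081·0.0000] = 5.2493
Node 0 (S = 150): V_0 = e^(−0.12)·[0.5919·88.6913 + 0.4081·5.2493] = 48.4567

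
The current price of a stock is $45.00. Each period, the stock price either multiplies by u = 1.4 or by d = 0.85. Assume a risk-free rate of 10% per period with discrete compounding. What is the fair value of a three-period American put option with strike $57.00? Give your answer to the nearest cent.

$12.00

Risk-neutral probability p = (1 + 0.1 − 0.85)/(1.4 − 0.85) = 0.2500/0.5500 = 0.4545
Terminal stock prices: S_uuu = 123.5, S_uud = 74.97, S_udd = 45.52, S_ddd = 27.64
Terminal payoffs (K − S): max(-66.48, 0) = 0, max(-17.97, 0) = 0, max(11.48, 0) = 11.48, max(29.36, 0) = 29.36
Node uu (S = 88.2): continuation = 1/1.1·[0.4545·0.0000 + 0.5455·0.0000] = 0.0000; exercise value = 0.0000 ≤ continuation, so V_uu = 0.0000
Node ud (S = 53.55): continuation = 1/1.1·[0.4545·0.0000 + 0.5455·11.4825] = 5.6938; exercise value = 3.4500 ≤ continuation, so V_ud = 5.6938
Node dd (S = 32.51): continuation = 1/1.1·[0.4545·11.4825 + 0.5455·29.3644] = 19.3057; exercise value = 24.4875 > continuation, so V_dd = 24.4875 (exercise)
Node u (S = 63): continuation = 1/1.1·[0.4545·0.0000 + 0.5455·5.6938] = 2.8234; exercise value = 0.0000 ≤ continuation, so V_u = 2.8234
Node d (S = 38.25): continuation = 1/1.1·[0.4545·5.6938 + 0.5455·24.4875] = 14.4954; exercise value = 18.7500 > continuation, so V_d = 18.7500 (exercise)
Node 0 (S = 45): continuation = 1/1.1·[0.4545·2.8234 + 0.5455·18.7500] = 10.4642; exercise value = 12.0000 > continuation, so V_0 = 12.0000 (exercise)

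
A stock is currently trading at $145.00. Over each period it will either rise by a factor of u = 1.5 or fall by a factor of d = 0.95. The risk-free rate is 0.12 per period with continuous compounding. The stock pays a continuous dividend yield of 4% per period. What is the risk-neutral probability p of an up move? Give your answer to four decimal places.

p = 0.2423

Per-period risk-free factor R = e^0.12 = 1.1275; dividend-adjusted growth = e^(0.12−0.04) = 1.0833.
Risk-neutral probability p = (1.0833 − 0.95)/(1.5 − 0.95) = 0.1333/0.5500 = 0.2423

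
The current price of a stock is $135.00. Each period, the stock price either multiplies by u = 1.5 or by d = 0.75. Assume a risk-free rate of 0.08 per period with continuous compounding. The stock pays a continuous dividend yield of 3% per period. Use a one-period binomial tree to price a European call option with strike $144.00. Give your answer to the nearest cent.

Per-period risk-free factor R = e^0.08 = 1.0833; dividend-adjusted growth = e^(0.08−0.03) = 1.0513.
Risk-neutral probability p = (1.0513 − 0.75)/(1.5 − 0.75) = 0.3013/0.7500 = 0.4017
Terminal stock prices: S_u = 202.5, S_d = 101.2
Terminal payoffs (S − K): max(58.5, 0) = 58.5, max(-42.75, 0) = 0
Node 0 (S = 135): V_0 = e^(−0.08)·[0.4017·58.5000 + 0.5983·0.0000] = 21.6924

$21.69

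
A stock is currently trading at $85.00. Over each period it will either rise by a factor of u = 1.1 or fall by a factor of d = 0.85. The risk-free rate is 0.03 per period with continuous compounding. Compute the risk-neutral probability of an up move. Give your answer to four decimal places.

Risk-neutral probability p = (e^0.03 − 0.85)/(1.1 − 0.85) = 0.1805/0.2500 = 0.7218

p = 0.7218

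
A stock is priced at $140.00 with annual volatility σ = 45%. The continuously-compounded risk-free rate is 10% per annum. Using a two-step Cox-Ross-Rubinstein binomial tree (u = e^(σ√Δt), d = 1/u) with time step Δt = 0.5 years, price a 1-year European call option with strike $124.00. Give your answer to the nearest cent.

$39.08

CRR parameters: u = e^(σ√Δt) = e^(0.45·√0.5) = 1.3746, d = 1/u = 0.7275
Per-period rate: rΔt = 0.1·0.5 = 0.05, so R = e^0.05 = 1.0513
Risk-neutral probability p = (e^0.05 − 0.7275)/(1.3746 − 0.7275) = 0.3238/0.6472 = 0.5003
Terminal stock prices: S_uu = 264.6, S_ud = 140, S_dd = 74.09
Terminal payoffs (S − K): max(140.6, 0) = 140.6, max(16, 0) = 16, max(-49.91, 0) = 0
Node u (S = 192.5): V_u = e^(−0.05)·[0.5003·140.5522 + 0.4997·16.0000] = 74.4983
Node d (S = 101.8): V_d = e^(−0.05)·[0.5003·16.0000 + 0.4997·0.0000] = 7.6150
Node 0 (S = 140): V_0 = e^(−0.05)·[0.5003·74.4983 + 0.4997·7.6150] = 39.0757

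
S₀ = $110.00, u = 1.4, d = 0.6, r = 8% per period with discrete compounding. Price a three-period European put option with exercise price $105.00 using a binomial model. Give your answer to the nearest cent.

Risk-neutral probability p = (1 + 0.08 − 0.6)/(1.4 − 0.6) = 0.4800/0.8000 = 0.6000
Terminal stock prices: S_uuu = 301.8, S_uud = 129.4, S_udd = 55.44, S_ddd = 23.76
Terminal payoffs (K − S): max(-196.8, 0) = 0, max(-24.36, 0) = 0, max(49.56, 0) = 49.56, max(81.24, 0) = 81.24
Node uu (S = 215.6): V_uu = 1/1.08·[0.6000·0.0000 + 0.4000·0.0000] = 0.0000
Node ud (S = 92.4): V_ud = 1/1.08·[0.6000·0.0000 + 0.4000·49.5600] = 18.3556
Node dd (S = 39.6): V_dd = 1/1.08·[0.6000·49.5600 + 0.4000·81.2400] = 57.6222
Node u (S = 154): V_u = 1/1.08·[0.6000·0.0000 + 0.4000·18.3556] = 6.7984
Node d (S = 66): V_d = 1/1.08·[0.6000·18.3556 + 0.4000·57.6222] = 31.5391
Node 0 (S = 110): V_0 = 1/1.08·[0.6000·6.7984 + 0.4000·31.5391] = 15.4580

$15.46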